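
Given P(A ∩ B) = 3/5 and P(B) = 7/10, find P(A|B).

P(A|B) = P(A ∩ B) / P(B)
= (3/5) / (7/10)
= 6/7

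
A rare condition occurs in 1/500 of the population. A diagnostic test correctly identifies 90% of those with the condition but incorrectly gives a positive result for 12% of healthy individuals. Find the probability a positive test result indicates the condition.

Let D = the rare event, + = positive/flagged.
P(D) = 1/500
P(+|D) = 90/100 = 9/10
P(+|D') = 12/100 = 3/25
P(+) = P(+|D)P(D) + P(+|D')P(D')
     = \frac{9}{10} × \frac{1}{500} + \frac{3}{25} × \frac{499}{500}
     = \frac{3039}{25000}
P(D|+) = P(+|D)P(D)/P(+) = \frac{15}{1013}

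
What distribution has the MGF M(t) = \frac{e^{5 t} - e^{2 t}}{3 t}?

The MGF M(t) = \frac{e^{5 t} - e^{2 t}}{3 t} is the standard form for the Uniform distribution.
Comparing with the known MGF formula identifies: Uniform(2, 5)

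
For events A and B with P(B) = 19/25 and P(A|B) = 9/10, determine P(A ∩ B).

By definition, P(A|B) = P(A ∩ B) / P(B)
So P(A ∩ B) = P(A|B) × P(B)
= 9/10 × 19/25
= 171/250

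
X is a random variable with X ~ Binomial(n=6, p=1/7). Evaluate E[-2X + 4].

For X ~ Binomial(n=6, p=1/7):
E[X] = \frac{6}{7}
E[-2X + 4] = -2 × E[X] + 4 = \frac{16}{7}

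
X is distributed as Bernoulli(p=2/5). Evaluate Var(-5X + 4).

For X ~ Bernoulli(p=2/5):
Var(X) = \frac{6}{25}
Var(-5X + 4) = (-5)² × Var(X) = 25 × \frac{6}{25} = 6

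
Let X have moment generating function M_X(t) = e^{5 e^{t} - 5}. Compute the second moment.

To find E[X^2], compute M^(2)(0):
M^(1)(t) = 5 e^{t} e^{5 e^{t} - 5}
M^(2)(t) = 25 e^{2 t} e^{5 e^{t} - 5} + 5 e^{t} e^{5 e^{t} - 5}
M^(2)(0) = 30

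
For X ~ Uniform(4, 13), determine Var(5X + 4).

For X ~ Uniform(4, 13):
Var(X) = \frac{27}{4}
Var(5X + 4) = (5)² × Var(X) = 25 × \frac{27}{4} = \frac{675}{4}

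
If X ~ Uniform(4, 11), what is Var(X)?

For X ~ Uniform(4, 11):
Var(X) = \frac{49}{12}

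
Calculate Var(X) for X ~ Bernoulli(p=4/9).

For X ~ Bernoulli(p=4/9):
Var(X) = \frac{20}{81}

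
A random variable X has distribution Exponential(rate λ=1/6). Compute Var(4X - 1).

For X ~ Exponential(rate λ=1/6):
Var(X) = 36
Var(4X - 1) = (4)² × Var(X) = 16 × 36 = 576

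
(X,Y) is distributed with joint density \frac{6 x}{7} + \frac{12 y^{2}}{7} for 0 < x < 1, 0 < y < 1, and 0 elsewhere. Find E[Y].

E[Y] = ∫_0^1 ∫_0^1 y × f(x,y) dx dy
= \frac{9}{14}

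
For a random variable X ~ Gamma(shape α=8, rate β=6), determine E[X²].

Using the identity E[X²] = Var(X) + (E[X])²:
E[X] = \frac{4}{3}
Var(X) = \frac{2}{9}
E[X²] = \frac{2}{9} + (\frac{4}{3})²
= 2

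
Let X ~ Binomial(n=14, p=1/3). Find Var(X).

For X ~ Binomial(n=14, p=1/3):
Var(X) = \frac{28}{9}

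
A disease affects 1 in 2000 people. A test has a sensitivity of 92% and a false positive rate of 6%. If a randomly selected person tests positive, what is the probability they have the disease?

Let D = the rare event, + = positive/flagged.
P(D) = 1/2000
P(+|D) = 92/100 = 23/25
P(+|D') = 6/100 = 3/50
P(+) = P(+|D)P(D) + P(+|D')P(D')
     = \frac{23}{25} × \frac{1}{2000} + \frac{3}{50} × \frac{1999}{2000}
     = \frac{6043}{100000}
P(D|+) = P(+|D)P(D)/P(+) = \frac{46}{6043}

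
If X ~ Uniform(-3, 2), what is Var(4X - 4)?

For X ~ Uniform(-3, 2):
Var(X) = \frac{25}{12}
Var(4X - 4) = (4)² × Var(X) = 16 × \frac{25}{12} = \frac{100}{3}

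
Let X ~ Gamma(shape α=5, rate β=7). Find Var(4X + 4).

For X ~ Gamma(shape α=5, rate β=7):
Var(X) = \frac{5}{49}
Var(4X + 4) = (4)² × Var(X) = 16 × \frac{5}{49} = \frac{80}{49}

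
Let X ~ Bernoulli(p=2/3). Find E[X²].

Using the identity E[X²] = Var(X) + (E[X])²:
E[X] = \frac{2}{3}
Var(X) = \frac{2}{9}
E[X²] = \frac{2}{9} + (\frac{2}{3})²
= \frac{2}{3}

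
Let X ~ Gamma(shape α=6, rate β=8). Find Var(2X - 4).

For X ~ Gamma(shape α=6, rate β=8):
Var(X) = \frac{3}{32}
Var(2X - 4) = (2)² × Var(X) = 4 × \frac{3}{32} = \frac{3}{8}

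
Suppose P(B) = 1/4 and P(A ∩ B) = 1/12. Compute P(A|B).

P(A|B) = P(A ∩ B) / P(B)
= (1/12) / (1/4)
= 1/3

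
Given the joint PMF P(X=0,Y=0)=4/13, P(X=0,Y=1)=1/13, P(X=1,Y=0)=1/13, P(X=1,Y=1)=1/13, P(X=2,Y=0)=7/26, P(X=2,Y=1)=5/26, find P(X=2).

P(X=2) = P(X=2,Y=0) + P(X=2,Y=1)
= 7/26 + 5/26
= 6/13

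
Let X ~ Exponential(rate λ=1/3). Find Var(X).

For X ~ Exponential(rate λ=1/3):
Var(X) = 9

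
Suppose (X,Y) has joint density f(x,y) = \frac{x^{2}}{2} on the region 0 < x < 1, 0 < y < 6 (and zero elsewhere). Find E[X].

f_X(x) = ∫_0^6 \frac{x^{2}}{2} dy = 3 x^{2}
E[X] = ∫_0^1 x × (3 x^{2}) dx = \frac{3}{4}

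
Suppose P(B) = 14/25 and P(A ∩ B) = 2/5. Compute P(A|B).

P(A|B) = P(A ∩ B) / P(B)
= (2/5) / (14/25)
= 5/7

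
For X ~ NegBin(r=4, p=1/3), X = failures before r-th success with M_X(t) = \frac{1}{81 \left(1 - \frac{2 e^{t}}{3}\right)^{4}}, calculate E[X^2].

To find E[X^2], compute M^(2)(0):
M^(1)(t) = \frac{8 e^{t}}{243 \left(1 - \frac{2 e^{t}}{3}\right)^{5}}
M^(2)(t) = \frac{8 e^{t}}{243 \left(1 - \frac{2 e^{t}}{3}\right)^{5}} + \frac{80 e^{2 t}}{729 \left(1 - \frac{2 e^{t}}{3}\right)^{6}}
M^(2)(0) = 88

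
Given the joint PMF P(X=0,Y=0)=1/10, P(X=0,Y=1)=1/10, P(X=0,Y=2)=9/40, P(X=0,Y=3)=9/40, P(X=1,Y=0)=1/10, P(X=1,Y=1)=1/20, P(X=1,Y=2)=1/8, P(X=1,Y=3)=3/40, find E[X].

First find marginal of X:
P(X=0) = 13/20
P(X=1) = 7/20
E[X] = 0 × 13/20 + 1 × 7/20 = 7/20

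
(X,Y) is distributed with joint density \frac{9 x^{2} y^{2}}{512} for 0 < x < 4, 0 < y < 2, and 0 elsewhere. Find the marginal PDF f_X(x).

f_X(x) = ∫_0^2 f(x,y) dy
= ∫_0^2 \frac{9 x^{2} y^{2}}{512} dy
= \frac{3 x^{2}}{64} for 0 < x < 4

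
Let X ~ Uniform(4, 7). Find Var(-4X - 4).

For X ~ Uniform(4, 7):
Var(X) = \frac{3}{4}
Var(-4X - 4) = (-4)² × Var(X) = 16 × \frac{3}{4} = 12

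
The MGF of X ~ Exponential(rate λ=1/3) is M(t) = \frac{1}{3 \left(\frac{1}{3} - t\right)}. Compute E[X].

To find E[X], compute M^(1)(0):
M^(1)(t) = \frac{1}{3 \left(\frac{1}{3} - t\right)^{2}}
M^(1)(0) = 3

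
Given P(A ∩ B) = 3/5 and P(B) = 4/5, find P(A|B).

P(A|B) = P(A ∩ B) / P(B)
= (3/5) / (4/5)
= 3/4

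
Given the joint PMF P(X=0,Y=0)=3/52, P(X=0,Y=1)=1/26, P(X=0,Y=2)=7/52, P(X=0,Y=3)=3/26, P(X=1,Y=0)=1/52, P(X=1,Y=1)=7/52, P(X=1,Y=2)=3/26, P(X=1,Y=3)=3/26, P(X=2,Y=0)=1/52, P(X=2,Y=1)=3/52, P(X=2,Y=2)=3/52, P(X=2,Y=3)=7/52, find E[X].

First find marginal of X:
P(X=0) = 9/26
P(X=1) = 5/13
P(X=2) = 7/26
E[X] = 0 × 9/26 + 1 × 5/13 + 2 × 7/26 = 12/13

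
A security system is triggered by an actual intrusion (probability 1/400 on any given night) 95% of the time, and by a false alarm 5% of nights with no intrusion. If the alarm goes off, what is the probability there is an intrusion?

Let D = the rare event, + = positive/flagged.
P(D) = 1/400
P(+|D) = 95/100 = 19/20
P(+|D') = 5/100 = 1/20
P(+) = P(+|D)P(D) + P(+|D')P(D')
     = \frac{19}{20} × \frac{1}{400} + \frac{1}{20} × \frac{399}{400}
     = \frac{209}{4000}
P(D|+) = P(+|D)P(D)/P(+) = \frac{1}{22}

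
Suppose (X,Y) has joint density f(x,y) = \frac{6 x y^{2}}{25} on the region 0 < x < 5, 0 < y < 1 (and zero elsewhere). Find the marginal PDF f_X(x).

f_X(x) = ∫_0^1 f(x,y) dy
= ∫_0^1 \frac{6 x y^{2}}{25} dy
= \frac{2 x}{25} for 0 < x < 5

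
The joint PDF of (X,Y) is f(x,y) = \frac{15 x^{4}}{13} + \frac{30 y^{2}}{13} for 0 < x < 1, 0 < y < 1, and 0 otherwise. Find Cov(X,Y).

E[XY] = ∫∫ xy × f(x,y) dx dy = \frac{5}{13}
E[X] = \frac{15}{26}
E[Y] = \frac{9}{13}
Cov(X,Y) = E[XY] - E[X]E[Y] = - \frac{5}{338}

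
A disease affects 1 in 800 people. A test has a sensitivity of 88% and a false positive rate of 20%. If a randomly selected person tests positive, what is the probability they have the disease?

Let D = the rare event, + = positive/flagged.
P(D) = 1/800
P(+|D) = 88/100 = 22/25
P(+|D') = 20/100 = 1/5
P(+) = P(+|D)P(D) + P(+|D')P(D')
     = \frac{22}{25} × \frac{1}{800} + \frac{1}{5} × \frac{799}{800}
     = \frac{4017}{20000}
P(D|+) = P(+|D)P(D)/P(+) = \frac{22}{4017}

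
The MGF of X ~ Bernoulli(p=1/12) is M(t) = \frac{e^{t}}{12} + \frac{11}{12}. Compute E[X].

To find E[X], compute M^(1)(0):
M^(1)(t) = \frac{e^{t}}{12}
M^(1)(0) = \frac{1}{12}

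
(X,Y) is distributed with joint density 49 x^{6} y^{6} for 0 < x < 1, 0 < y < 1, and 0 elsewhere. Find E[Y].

E[Y] = ∫_0^1 ∫_0^1 y × f(x,y) dx dy
= \frac{7}{8}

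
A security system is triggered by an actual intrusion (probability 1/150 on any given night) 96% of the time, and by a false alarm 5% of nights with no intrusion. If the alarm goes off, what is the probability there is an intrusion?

Let D = the rare event, + = positive/flagged.
P(D) = 1/150
P(+|D) = 96/100 = 24/25
P(+|D') = 5/100 = 1/20
P(+) = P(+|D)P(D) + P(+|D')P(D')
     = \frac{24}{25} × \frac{1}{150} + \frac{1}{20} × \frac{149}{150}
     = \frac{841}{15000}
P(D|+) = P(+|D)P(D)/P(+) = \frac{96}{841}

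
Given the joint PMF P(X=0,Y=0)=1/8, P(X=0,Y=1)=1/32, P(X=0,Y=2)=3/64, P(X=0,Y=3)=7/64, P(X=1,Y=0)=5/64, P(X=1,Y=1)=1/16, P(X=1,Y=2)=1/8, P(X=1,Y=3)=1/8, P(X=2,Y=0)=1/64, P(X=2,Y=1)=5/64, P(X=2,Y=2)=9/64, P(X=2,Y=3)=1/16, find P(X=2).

P(X=2) = P(X=2,Y=0) + P(X=2,Y=1) + P(X=2,Y=2) + P(X=2,Y=3)
= 1/64 + 5/64 + 9/64 + 1/16
= 19/64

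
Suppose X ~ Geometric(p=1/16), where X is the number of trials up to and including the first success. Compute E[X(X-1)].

E[X(X-1)] = E[X² - X] = E[X²] - E[X]
E[X] = 16
E[X²] = Var(X) + (E[X])² = 240 + (16)² = 496
E[X(X-1)] = 496 - 16 = 480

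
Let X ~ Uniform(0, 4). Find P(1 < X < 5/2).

P(1 < X < 5/2) = ∫_{1}^{5/2} f(x) dx
where f(x) = \frac{1}{4}
= \frac{3}{8}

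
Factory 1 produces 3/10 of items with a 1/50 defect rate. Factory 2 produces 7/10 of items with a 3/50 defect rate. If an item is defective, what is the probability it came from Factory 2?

Using Bayes' theorem:
P(F1) = 3/10, P(D|F1) = 1/50
P(F2) = 7/10, P(D|F2) = 3/50
P(D) = P(D|F1)P(F1) + P(D|F2)P(F2)
     = \frac{6}{125}
P(F2|D) = P(D|F2)P(F2) / P(D)
= \frac{7}{8}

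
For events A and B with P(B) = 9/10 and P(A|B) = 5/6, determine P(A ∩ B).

By definition, P(A|B) = P(A ∩ B) / P(B)
So P(A ∩ B) = P(A|B) × P(B)
= 5/6 × 9/10
= 3/4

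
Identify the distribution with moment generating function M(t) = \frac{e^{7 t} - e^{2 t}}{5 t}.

The MGF M(t) = \frac{e^{7 t} - e^{2 t}}{5 t} is the standard form for the Uniform distribution.
Comparing with the known MGF formula identifies: Uniform(2, 7)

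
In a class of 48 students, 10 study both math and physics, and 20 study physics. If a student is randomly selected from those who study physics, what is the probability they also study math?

P(A ∩ B) = 10/48 = 5/24
P(B) = 20/48 = 5/12
P(A|B) = P(A ∩ B) / P(B) = (5/24) / (5/12) = 1/2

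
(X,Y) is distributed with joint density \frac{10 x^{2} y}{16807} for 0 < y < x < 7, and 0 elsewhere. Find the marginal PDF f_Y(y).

f_Y(y) = ∫_y^7 \frac{10 x^{2} y}{16807} dx = \frac{10 y \left(343 - y^{3}\right)}{50421}
for 0 < y < 7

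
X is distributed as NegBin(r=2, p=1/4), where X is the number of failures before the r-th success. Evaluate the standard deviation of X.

For X ~ NegBin(r=2, p=1/4), where X is the number of failures before the r-th success:
Var(X) = 24
SD(X) = √(Var(X)) = √(24) = 2 \sqrt{6}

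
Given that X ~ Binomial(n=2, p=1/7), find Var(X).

For X ~ Binomial(n=2, p=1/7):
Var(X) = \frac{12}{49}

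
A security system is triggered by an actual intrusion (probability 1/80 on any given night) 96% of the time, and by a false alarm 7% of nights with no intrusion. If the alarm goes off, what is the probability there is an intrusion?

Let D = the rare event, + = positive/flagged.
P(D) = 1/80
P(+|D) = 96/100 = 24/25
P(+|D') = 7/100
P(+) = P(+|D)P(D) + P(+|D')P(D')
     = \frac{24}{25} × \frac{1}{80} + \frac{7}{100} × \frac{79}{80}
     = \frac{649}{8000}
P(D|+) = P(+|D)P(D)/P(+) = \frac{96}{649}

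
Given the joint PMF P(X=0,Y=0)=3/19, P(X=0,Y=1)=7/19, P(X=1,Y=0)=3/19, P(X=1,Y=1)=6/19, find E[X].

First find marginal of X:
P(X=0) = 10/19
P(X=1) = 9/19
E[X] = 0 × 10/19 + 1 × 9/19 = 9/19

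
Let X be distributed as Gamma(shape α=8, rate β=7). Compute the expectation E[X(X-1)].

E[X(X-1)] = E[X² - X] = E[X²] - E[X]
E[X] = \frac{8}{7}
E[X²] = Var(X) + (E[X])² = \frac{8}{49} + (\frac{8}{7})² = \frac{72}{49}
E[X(X-1)] = \frac{72}{49} - \frac{8}{7} = \frac{16}{49}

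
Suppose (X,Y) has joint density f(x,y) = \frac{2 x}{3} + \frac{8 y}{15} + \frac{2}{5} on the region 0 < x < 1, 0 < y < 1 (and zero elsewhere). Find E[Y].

E[Y] = ∫_0^1 ∫_0^1 y × f(x,y) dx dy
= \frac{49}{90}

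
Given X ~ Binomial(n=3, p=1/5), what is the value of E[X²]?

Using the identity E[X²] = Var(X) + (E[X])²:
E[X] = \frac{3}{5}
Var(X) = \frac{12}{25}
E[X²] = \frac{12}{25} + (\frac{3}{5})²
= \frac{21}{25}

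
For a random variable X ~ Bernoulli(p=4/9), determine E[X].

For X ~ Bernoulli(p=4/9), the expected value is:
E[X] = \frac{4}{9}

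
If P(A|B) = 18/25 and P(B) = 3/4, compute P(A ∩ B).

By definition, P(A|B) = P(A ∩ B) / P(B)
So P(A ∩ B) = P(A|B) × P(B)
= 18/25 × 3/4
= 27/50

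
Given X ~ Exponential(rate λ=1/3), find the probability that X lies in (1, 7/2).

P(1 < X < 7/2) = ∫_{1}^{7/2} f(x) dx
where f(x) = \frac{e^{- \frac{x}{3}}}{3}
= - \frac{1}{e^{\frac{7}{6}}} + e^{- \frac{1}{3}}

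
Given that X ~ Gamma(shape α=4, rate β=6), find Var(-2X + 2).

For X ~ Gamma(shape α=4, rate β=6):
Var(X) = \frac{1}{9}
Var(-2X + 2) = (-2)² × Var(X) = 4 × \frac{1}{9} = \frac{4}{9}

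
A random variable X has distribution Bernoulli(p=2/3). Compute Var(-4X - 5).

For X ~ Bernoulli(p=2/3):
Var(X) = \frac{2}{9}
Var(-4X - 5) = (-4)² × Var(X) = 16 × \frac{2}{9} = \frac{32}{9}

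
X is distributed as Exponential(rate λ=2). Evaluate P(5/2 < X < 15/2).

P(5/2 < X < 15/2) = ∫_{5/2}^{15/2} f(x) dx
where f(x) = 2 e^{- 2 x}
= - \frac{1 - e^{10}}{e^{15}}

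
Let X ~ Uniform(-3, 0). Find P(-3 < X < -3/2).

P(-3 < X < -3/2) = ∫_{-3}^{-3/2} f(x) dx
where f(x) = \frac{1}{3}
= \frac{1}{2}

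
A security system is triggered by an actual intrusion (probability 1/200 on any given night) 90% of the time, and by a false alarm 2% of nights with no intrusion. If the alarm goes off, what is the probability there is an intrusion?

Let D = the rare event, + = positive/flagged.
P(D) = 1/200
P(+|D) = 90/100 = 9/10
P(+|D') = 2/100 = 1/50
P(+) = P(+|D)P(D) + P(+|D')P(D')
     = \frac{9}{10} × \frac{1}{200} + \frac{1}{50} × \frac{199}{200}
     = \frac{61}{2500}
P(D|+) = P(+|D)P(D)/P(+) = \frac{45}{244}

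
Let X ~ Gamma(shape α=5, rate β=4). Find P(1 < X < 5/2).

P(1 < X < 5/2) = ∫_{1}^{5/2} f(x) dx
where f(x) = \frac{128 x^{4} e^{- 4 x}}{3}
= \frac{-1933 + 103 e^{6}}{3 e^{10}}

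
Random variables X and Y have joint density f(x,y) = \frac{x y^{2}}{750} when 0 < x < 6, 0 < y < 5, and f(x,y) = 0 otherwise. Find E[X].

f_X(x) = ∫_0^5 \frac{x y^{2}}{750} dy = \frac{x}{18}
E[X] = ∫_0^6 x × (\frac{x}{18}) dx = 4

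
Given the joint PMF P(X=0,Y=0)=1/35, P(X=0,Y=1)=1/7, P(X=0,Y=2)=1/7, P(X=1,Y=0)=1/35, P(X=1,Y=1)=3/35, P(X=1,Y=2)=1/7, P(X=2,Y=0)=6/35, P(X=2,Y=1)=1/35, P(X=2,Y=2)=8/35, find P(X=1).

P(X=1) = P(X=1,Y=0) + P(X=1,Y=1) + P(X=1,Y=2)
= 1/35 + 3/35 + 1/7
= 9/35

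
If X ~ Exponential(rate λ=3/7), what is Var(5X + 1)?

For X ~ Exponential(rate λ=3/7):
Var(X) = \frac{49}{9}
Var(5X + 1) = (5)² × Var(X) = 25 × \frac{49}{9} = \frac{1225}{9}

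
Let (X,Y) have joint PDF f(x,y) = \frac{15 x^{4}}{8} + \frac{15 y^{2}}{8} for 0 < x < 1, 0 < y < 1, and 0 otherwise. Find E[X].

E[X] = ∫_0^1 ∫_0^1 x × f(x,y) dy dx
= ∫_0^1 ∫_0^1 x × (\frac{15 x^{4}}{8} + \frac{15 y^{2}}{8}) dy dx
= \frac{5}{8}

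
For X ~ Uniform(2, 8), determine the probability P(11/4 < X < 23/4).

P(11/4 < X < 23/4) = ∫_{11/4}^{23/4} f(x) dx
where f(x) = \frac{1}{6}
= \frac{1}{2}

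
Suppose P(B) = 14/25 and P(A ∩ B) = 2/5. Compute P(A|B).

P(A|B) = P(A ∩ B) / P(B)
= (2/5) / (14/25)
= 5/7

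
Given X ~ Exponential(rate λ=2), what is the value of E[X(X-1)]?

E[X(X-1)] = E[X² - X] = E[X²] - E[X]
E[X] = \frac{1}{2}
E[X²] = Var(X) + (E[X])² = \frac{1}{4} + (\frac{1}{2})² = \frac{1}{2}
E[X(X-1)] = \frac{1}{2} - \frac{1}{2} = 0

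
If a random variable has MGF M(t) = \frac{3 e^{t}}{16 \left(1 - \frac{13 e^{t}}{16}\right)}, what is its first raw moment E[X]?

To find E[X], compute M^(1)(0):
M^(1)(t) = \frac{3 e^{t}}{16 \left(1 - \frac{13 e^{t}}{16}\right)} + \frac{39 e^{2 t}}{256 \left(1 - \frac{13 e^{t}}{16}\right)^{2}}
M^(1)(0) = \frac{16}{3}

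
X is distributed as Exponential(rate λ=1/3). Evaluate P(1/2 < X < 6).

P(1/2 < X < 6) = ∫_{1/2}^{6} f(x) dx
where f(x) = \frac{e^{- \frac{x}{3}}}{3}
= - \frac{1}{e^{2}} + e^{- \frac{1}{6}}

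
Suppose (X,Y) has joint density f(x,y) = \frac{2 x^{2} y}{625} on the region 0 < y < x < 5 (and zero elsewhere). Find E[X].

f_X(x) = ∫_0^x \frac{2 x^{2} y}{625} dy = \frac{x^{4}}{625}
E[X] = ∫_0^5 x × (\frac{x^{4}}{625}) dx = \frac{25}{6}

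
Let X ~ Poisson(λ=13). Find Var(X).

For X ~ Poisson(λ=13):
Var(X) = 13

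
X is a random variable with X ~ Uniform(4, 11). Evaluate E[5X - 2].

For X ~ Uniform(4, 11):
E[X] = \frac{15}{2}
E[5X - 2] = 5 × E[X] - 2 = \frac{71}{2}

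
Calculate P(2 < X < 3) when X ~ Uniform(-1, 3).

P(2 < X < 3) = ∫_{2}^{3} f(x) dx
where f(x) = \frac{1}{4}
= \frac{1}{4}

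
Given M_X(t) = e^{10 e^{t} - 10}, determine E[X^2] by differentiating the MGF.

To find E[X^2], compute M^(2)(0):
M^(1)(t) = 10 e^{t} e^{10 e^{t} - 10}
M^(2)(t) = 100 e^{2 t} e^{10 e^{t} - 10} + 10 e^{t} e^{10 e^{t} - 10}
M^(2)(0) = 110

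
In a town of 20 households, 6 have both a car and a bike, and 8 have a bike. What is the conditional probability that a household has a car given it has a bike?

P(A ∩ B) = 6/20 = 3/10
P(B) = 8/20 = 2/5
P(A|B) = P(A ∩ B) / P(B) = (3/10) / (2/5) = 3/4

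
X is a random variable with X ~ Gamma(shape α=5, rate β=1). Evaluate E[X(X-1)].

E[X(X-1)] = E[X² - X] = E[X²] - E[X]
E[X] = 5
E[X²] = Var(X) + (E[X])² = 5 + (5)² = 30
E[X(X-1)] = 30 - 5 = 25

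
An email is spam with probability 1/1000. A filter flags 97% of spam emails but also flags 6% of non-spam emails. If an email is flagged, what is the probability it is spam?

Let D = the rare event, + = positive/flagged.
P(D) = 1/1000
P(+|D) = 97/100
P(+|D') = 6/100 = 3/50
P(+) = P(+|D)P(D) + P(+|D')P(D')
     = \frac{97}{100} × \frac{1}{1000} + \frac{3}{50} × \frac{999}{1000}
     = \frac{6091}{100000}
P(D|+) = P(+|D)P(D)/P(+) = \frac{97}{6091}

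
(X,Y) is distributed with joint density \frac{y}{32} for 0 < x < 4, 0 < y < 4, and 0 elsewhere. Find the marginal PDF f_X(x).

f_X(x) = ∫_0^4 f(x,y) dy
= ∫_0^4 \frac{y}{32} dy
= \frac{1}{4} for 0 < x < 4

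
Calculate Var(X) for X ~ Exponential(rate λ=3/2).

For X ~ Exponential(rate λ=3/2):
Var(X) = \frac{4}{9}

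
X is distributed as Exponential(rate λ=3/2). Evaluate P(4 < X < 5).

P(4 < X < 5) = ∫_{4}^{5} f(x) dx
where f(x) = \frac{3 e^{- \frac{3 x}{2}}}{2}
= - \frac{1}{e^{\frac{15}{2}}} + e^{-6}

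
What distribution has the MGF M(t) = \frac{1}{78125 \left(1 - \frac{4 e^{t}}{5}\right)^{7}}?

The MGF M(t) = \frac{1}{78125 \left(1 - \frac{4 e^{t}}{5}\right)^{7}} is the standard form for the NegativeBinomial distribution.
Comparing with the known MGF formula identifies: NegBin(r=7, p=1/5), X = failures before r-th success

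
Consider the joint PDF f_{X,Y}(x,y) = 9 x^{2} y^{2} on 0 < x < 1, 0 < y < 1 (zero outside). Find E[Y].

E[Y] = ∫_0^1 ∫_0^1 y × f(x,y) dx dy
= \frac{3}{4}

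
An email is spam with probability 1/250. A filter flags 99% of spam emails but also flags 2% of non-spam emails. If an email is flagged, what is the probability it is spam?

Let D = the rare event, + = positive/flagged.
P(D) = 1/250
P(+|D) = 99/100
P(+|D') = 2/100 = 1/50
P(+) = P(+|D)P(D) + P(+|D')P(D')
     = \frac{99}{100} × \frac{1}{250} + \frac{1}{50} × \frac{249}{250}
     = \frac{597}{25000}
P(D|+) = P(+|D)P(D)/P(+) = \frac{33}{199}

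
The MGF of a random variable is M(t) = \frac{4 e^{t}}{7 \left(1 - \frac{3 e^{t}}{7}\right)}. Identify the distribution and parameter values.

The MGF M(t) = \frac{4 e^{t}}{7 \left(1 - \frac{3 e^{t}}{7}\right)} is the standard form for the Geometric distribution.
Comparing with the known MGF formula identifies: Geometric(p=4/7), X = trial number of first success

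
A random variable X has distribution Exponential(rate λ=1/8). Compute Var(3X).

For X ~ Exponential(rate λ=1/8):
Var(X) = 64
Var(3X) = (3)² × Var(X) = 9 × 64 = 576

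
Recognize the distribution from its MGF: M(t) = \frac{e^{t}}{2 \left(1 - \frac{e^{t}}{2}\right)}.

The MGF M(t) = \frac{e^{t}}{2 \left(1 - \frac{e^{t}}{2}\right)} is the standard form for the Geometric distribution.
Comparing with the known MGF formula identifies: Geometric(p=1/2), X = trial number of first success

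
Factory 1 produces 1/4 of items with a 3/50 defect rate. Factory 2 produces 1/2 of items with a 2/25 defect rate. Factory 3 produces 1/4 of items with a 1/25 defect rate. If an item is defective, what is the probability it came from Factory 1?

Using Bayes' theorem:
P(F1) = 1/4, P(D|F1) = 3/50
P(F2) = 1/2, P(D|F2) = 2/25
P(F3) = 1/4, P(D|F3) = 1/25
P(D) = P(D|F1)P(F1) + P(D|F2)P(F2) + P(D|F3)P(F3)
     = \frac{13}{200}
P(F1|D) = P(D|F1)P(F1) / P(D)
= \frac{3}{13}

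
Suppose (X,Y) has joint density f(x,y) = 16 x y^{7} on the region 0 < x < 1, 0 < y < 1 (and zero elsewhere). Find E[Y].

E[Y] = ∫_0^1 ∫_0^1 y × f(x,y) dx dy
= \frac{8}{9}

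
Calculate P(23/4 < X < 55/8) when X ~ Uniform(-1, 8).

P(23/4 < X < 55/8) = ∫_{23/4}^{55/8} f(x) dx
where f(x) = \frac{1}{9}
= \frac{1}{8}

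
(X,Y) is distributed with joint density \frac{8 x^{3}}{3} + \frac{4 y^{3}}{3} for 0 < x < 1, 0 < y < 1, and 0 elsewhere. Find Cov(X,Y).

E[XY] = ∫∫ xy × f(x,y) dx dy = \frac{2}{5}
E[X] = \frac{7}{10}
E[Y] = \frac{3}{5}
Cov(X,Y) = E[XY] - E[X]E[Y] = - \frac{1}{50}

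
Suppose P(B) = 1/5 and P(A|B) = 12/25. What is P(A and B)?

By definition, P(A|B) = P(A ∩ B) / P(B)
So P(A ∩ B) = P(A|B) × P(B)
= 12/25 × 1/5
= 12/125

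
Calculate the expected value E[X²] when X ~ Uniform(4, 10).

Using the identity E[X²] = Var(X) + (E[X])²:
E[X] = 7
Var(X) = 3
E[X²] = 3 + (7)²
= 52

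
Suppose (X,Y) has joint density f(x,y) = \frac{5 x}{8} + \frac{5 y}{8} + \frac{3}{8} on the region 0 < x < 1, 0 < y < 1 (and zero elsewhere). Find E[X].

E[X] = ∫_0^1 ∫_0^1 x × f(x,y) dy dx
= ∫_0^1 ∫_0^1 x × (\frac{5 x}{8} + \frac{5 y}{8} + \frac{3}{8}) dy dx
= \frac{53}{96}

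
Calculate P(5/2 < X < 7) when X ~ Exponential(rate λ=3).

P(5/2 < X < 7) = ∫_{5/2}^{7} f(x) dx
where f(x) = 3 e^{- 3 x}
= - \frac{1}{e^{21}} + e^{- \frac{15}{2}}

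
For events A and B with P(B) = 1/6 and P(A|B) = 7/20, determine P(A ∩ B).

By definition, P(A|B) = P(A ∩ B) / P(B)
So P(A ∩ B) = P(A|B) × P(B)
= 7/20 × 1/6
= 7/120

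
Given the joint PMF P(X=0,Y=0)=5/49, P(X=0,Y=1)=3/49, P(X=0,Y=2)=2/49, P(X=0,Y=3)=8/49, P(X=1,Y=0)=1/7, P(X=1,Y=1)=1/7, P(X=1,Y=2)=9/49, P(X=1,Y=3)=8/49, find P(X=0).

P(X=0) = P(X=0,Y=0) + P(X=0,Y=1) + P(X=0,Y=2) + P(X=0,Y=3)
= 5/49 + 3/49 + 2/49 + 8/49
= 18/49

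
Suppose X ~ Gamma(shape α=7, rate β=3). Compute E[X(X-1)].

E[X(X-1)] = E[X² - X] = E[X²] - E[X]
E[X] = \frac{7}{3}
E[X²] = Var(X) + (E[X])² = \frac{7}{9} + (\frac{7}{3})² = \frac{56}{9}
E[X(X-1)] = \frac{56}{9} - \frac{7}{3} = \frac{35}{9}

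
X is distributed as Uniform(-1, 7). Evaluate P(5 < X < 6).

P(5 < X < 6) = ∫_{5}^{6} f(x) dx
where f(x) = \frac{1}{8}
= \frac{1}{8}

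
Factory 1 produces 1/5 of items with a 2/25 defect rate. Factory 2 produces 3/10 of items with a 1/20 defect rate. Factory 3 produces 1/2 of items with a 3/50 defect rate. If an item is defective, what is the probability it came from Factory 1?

Using Bayes' theorem:
P(F1) = 1/5, P(D|F1) = 2/25
P(F2) = 3/10, P(D|F2) = 1/20
P(F3) = 1/2, P(D|F3) = 3/50
P(D) = P(D|F1)P(F1) + P(D|F2)P(F2) + P(D|F3)P(F3)
     = \frac{61}{1000}
P(F1|D) = P(D|F1)P(F1) / P(D)
= \frac{16}{61}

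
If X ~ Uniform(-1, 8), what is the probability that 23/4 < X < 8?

P(23/4 < X < 8) = ∫_{23/4}^{8} f(x) dx
where f(x) = \frac{1}{9}
= \frac{1}{4}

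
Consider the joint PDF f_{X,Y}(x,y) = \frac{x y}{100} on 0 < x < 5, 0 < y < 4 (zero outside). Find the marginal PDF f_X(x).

f_X(x) = ∫_0^4 f(x,y) dy
= ∫_0^4 \frac{x y}{100} dy
= \frac{2 x}{25} for 0 < x < 5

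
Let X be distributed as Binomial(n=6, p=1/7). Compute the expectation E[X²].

Using the identity E[X²] = Var(X) + (E[X])²:
E[X] = \frac{6}{7}
Var(X) = \frac{36}{49}
E[X²] = \frac{36}{49} + (\frac{6}{7})²
= \frac{72}{49}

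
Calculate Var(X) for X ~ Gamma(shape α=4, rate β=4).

For X ~ Gamma(shape α=4, rate β=4):
Var(X) = \frac{1}{4}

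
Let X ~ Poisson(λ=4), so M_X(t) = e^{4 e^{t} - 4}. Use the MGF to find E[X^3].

To find E[X^3], compute M^(3)(0):
M^(1)(t) = 4 e^{t} e^{4 e^{t} - 4}
M^(2)(t) = 16 e^{2 t} e^{4 e^{t} - 4} + 4 e^{t} e^{4 e^{t} - 4}
M^(3)(t) = 64 e^{3 t} e^{4 e^{t} - 4} + 48 e^{2 t} e^{4 e^{t} - 4} + 4 e^{t} e^{4 e^{t} - 4}
M^(3)(0) = 116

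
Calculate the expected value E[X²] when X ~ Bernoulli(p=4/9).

Using the identity E[X²] = Var(X) + (E[X])²:
E[X] = \frac{4}{9}
Var(X) = \frac{20}{81}
E[X²] = \frac{20}{81} + (\frac{4}{9})²
= \frac{4}{9}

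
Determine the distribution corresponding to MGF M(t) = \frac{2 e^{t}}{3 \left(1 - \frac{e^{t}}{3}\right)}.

The MGF M(t) = \frac{2 e^{t}}{3 \left(1 - \frac{e^{t}}{3}\right)} is the standard form for the Geometric distribution.
Comparing with the known MGF formula identifies: Geometric(p=2/3), X = trial number of first success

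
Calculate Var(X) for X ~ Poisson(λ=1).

For X ~ Poisson(λ=1):
Var(X) = 1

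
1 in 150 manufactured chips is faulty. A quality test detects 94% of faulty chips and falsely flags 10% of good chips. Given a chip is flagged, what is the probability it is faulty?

Let D = the rare event, + = positive/flagged.
P(D) = 1/150
P(+|D) = 94/100 = 47/50
P(+|D') = 10/100 = 1/10
P(+) = P(+|D)P(D) + P(+|D')P(D')
     = \frac{47}{50} × \frac{1}{150} + \frac{1}{10} × \frac{149}{150}
     = \frac{66}{625}
P(D|+) = P(+|D)P(D)/P(+) = \frac{47}{792}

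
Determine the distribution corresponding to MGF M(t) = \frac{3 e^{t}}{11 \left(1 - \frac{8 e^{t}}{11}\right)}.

The MGF M(t) = \frac{3 e^{t}}{11 \left(1 - \frac{8 e^{t}}{11}\right)} is the standard form for the Geometric distribution.
Comparing with the known MGF formula identifies: Geometric(p=3/11), X = trial number of first success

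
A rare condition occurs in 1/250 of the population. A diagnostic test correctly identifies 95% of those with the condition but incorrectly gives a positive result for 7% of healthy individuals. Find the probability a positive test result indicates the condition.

Let D = the rare event, + = positive/flagged.
P(D) = 1/250
P(+|D) = 95/100 = 19/20
P(+|D') = 7/100
P(+) = P(+|D)P(D) + P(+|D')P(D')
     = \frac{19}{20} × \frac{1}{250} + \frac{7}{100} × \frac{249}{250}
     = \frac{919}{12500}
P(D|+) = P(+|D)P(D)/P(+) = \frac{95}{1838}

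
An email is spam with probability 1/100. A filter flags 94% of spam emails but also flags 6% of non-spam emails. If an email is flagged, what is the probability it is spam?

Let D = the rare event, + = positive/flagged.
P(D) = 1/100
P(+|D) = 94/100 = 47/50
P(+|D') = 6/100 = 3/50
P(+) = P(+|D)P(D) + P(+|D')P(D')
     = \frac{47}{50} × \frac{1}{100} + \frac{3}{50} × \frac{99}{100}
     = \frac{43}{625}
P(D|+) = P(+|D)P(D)/P(+) = \frac{47}{344}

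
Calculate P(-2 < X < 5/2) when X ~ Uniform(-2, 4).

P(-2 < X < 5/2) = ∫_{-2}^{5/2} f(x) dx
where f(x) = \frac{1}{6}
= \frac{3}{4}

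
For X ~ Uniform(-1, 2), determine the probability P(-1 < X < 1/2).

P(-1 < X < 1/2) = ∫_{-1}^{1/2} f(x) dx
where f(x) = \frac{1}{3}
= \frac{1}{2}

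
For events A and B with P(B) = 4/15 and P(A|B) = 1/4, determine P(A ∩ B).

By definition, P(A|B) = P(A ∩ B) / P(B)
So P(A ∩ B) = P(A|B) × P(B)
= 1/4 × 4/15
= 1/15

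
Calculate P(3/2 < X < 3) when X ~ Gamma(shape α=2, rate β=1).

P(3/2 < X < 3) = ∫_{3/2}^{3} f(x) dx
where f(x) = x e^{- x}
= - \frac{4}{e^{3}} + \frac{5}{2 e^{\frac{3}{2}}}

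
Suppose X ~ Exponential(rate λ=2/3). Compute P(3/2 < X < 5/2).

P(3/2 < X < 5/2) = ∫_{3/2}^{5/2} f(x) dx
where f(x) = \frac{2 e^{- \frac{2 x}{3}}}{3}
= - \frac{1}{e^{\frac{5}{3}}} + e^{-1}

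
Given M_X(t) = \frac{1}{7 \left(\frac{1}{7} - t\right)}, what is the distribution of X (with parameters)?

The MGF M(t) = \frac{1}{7 \left(\frac{1}{7} - t\right)} is the standard form for the Exponential distribution.
Comparing with the known MGF formula identifies: Exponential(rate λ=1/7)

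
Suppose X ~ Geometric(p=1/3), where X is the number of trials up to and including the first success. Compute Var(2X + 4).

For X ~ Geometric(p=1/3), where X is the number of trials up to and including the first success:
Var(X) = 6
Var(2X + 4) = (2)² × Var(X) = 4 × 6 = 24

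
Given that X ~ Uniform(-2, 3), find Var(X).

For X ~ Uniform(-2, 3):
Var(X) = \frac{25}{12}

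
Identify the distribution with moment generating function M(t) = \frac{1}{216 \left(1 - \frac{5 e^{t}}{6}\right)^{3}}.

The MGF M(t) = \frac{1}{216 \left(1 - \frac{5 e^{t}}{6}\right)^{3}} is the standard form for the NegativeBinomial distribution.
Comparing with the known MGF formula identifies: NegBin(r=3, p=1/6), X = failures before r-th success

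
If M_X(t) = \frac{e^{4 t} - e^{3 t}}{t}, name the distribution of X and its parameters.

The MGF M(t) = \frac{e^{4 t} - e^{3 t}}{t} is the standard form for the Uniform distribution.
Comparing with the known MGF formula identifies: Uniform(3, 4)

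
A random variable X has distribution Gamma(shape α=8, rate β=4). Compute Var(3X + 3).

For X ~ Gamma(shape α=8, rate β=4):
Var(X) = \frac{1}{2}
Var(3X + 3) = (3)² × Var(X) = 9 × \frac{1}{2} = \frac{9}{2}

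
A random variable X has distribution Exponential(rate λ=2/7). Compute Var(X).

For X ~ Exponential(rate λ=2/7):
Var(X) = \frac{49}{4}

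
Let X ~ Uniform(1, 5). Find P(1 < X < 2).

P(1 < X < 2) = ∫_{1}^{2} f(x) dx
where f(x) = \frac{1}{4}
= \frac{1}{4}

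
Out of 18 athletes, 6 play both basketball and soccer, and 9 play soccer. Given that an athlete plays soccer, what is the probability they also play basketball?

P(A ∩ B) = 6/18 = 1/3
P(B) = 9/18 = 1/2
P(A|B) = P(A ∩ B) / P(B) = (1/3) / (1/2) = 2/3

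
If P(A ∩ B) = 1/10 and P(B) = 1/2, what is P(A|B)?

P(A|B) = P(A ∩ B) / P(B)
= (1/10) / (1/2)
= 1/5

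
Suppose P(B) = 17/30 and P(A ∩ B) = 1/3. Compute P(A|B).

P(A|B) = P(A ∩ B) / P(B)
= (1/3) / (17/30)
= 10/17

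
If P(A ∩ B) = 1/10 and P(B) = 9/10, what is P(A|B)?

P(A|B) = P(A ∩ B) / P(B)
= (1/10) / (9/10)
= 1/9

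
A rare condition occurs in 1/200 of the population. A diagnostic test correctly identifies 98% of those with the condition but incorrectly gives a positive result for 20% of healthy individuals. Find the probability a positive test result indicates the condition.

Let D = the rare event, + = positive/flagged.
P(D) = 1/200
P(+|D) = 98/100 = 49/50
P(+|D') = 20/100 = 1/5
P(+) = P(+|D)P(D) + P(+|D')P(D')
     = \frac{49}{50} × \frac{1}{200} + \frac{1}{5} × \frac{199}{200}
     = \frac{2039}{10000}
P(D|+) = P(+|D)P(D)/P(+) = \frac{49}{2039}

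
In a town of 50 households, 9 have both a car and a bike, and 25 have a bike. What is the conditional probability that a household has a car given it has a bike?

P(A ∩ B) = 9/50
P(B) = 25/50 = 1/2
P(A|B) = P(A ∩ B) / P(B) = (9/50) / (1/2) = 9/25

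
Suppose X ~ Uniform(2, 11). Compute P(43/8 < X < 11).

P(43/8 < X < 11) = ∫_{43/8}^{11} f(x) dx
where f(x) = \frac{1}{9}
= \frac{5}{8}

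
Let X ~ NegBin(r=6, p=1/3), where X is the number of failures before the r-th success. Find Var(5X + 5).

For X ~ NegBin(r=6, p=1/3), where X is the number of failures before the r-th success:
Var(X) = 36
Var(5X + 5) = (5)² × Var(X) = 25 × 36 = 900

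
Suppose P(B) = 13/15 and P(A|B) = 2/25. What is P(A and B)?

By definition, P(A|B) = P(A ∩ B) / P(B)
So P(A ∩ B) = P(A|B) × P(B)
= 2/25 × 13/15
= 26/375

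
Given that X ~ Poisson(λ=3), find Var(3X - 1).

For X ~ Poisson(λ=3):
Var(X) = 3
Var(3X - 1) = (3)² × Var(X) = 9 × 3 = 27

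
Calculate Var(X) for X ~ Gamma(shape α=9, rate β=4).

For X ~ Gamma(shape α=9, rate β=4):
Var(X) = \frac{9}{16}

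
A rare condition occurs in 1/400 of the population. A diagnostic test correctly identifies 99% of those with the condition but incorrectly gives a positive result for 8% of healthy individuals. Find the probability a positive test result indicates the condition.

Let D = the rare event, + = positive/flagged.
P(D) = 1/400
P(+|D) = 99/100
P(+|D') = 8/100 = 2/25
P(+) = P(+|D)P(D) + P(+|D')P(D')
     = \frac{99}{100} × \frac{1}{400} + \frac{2}{25} × \frac{399}{400}
     = \frac{3291}{40000}
P(D|+) = P(+|D)P(D)/P(+) = \frac{33}{1097}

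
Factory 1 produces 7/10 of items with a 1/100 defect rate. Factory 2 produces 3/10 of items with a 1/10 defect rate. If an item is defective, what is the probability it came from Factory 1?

Using Bayes' theorem:
P(F1) = 7/10, P(D|F1) = 1/100
P(F2) = 3/10, P(D|F2) = 1/10
P(D) = P(D|F1)P(F1) + P(D|F2)P(F2)
     = \frac{37}{1000}
P(F1|D) = P(D|F1)P(F1) / P(D)
= \frac{7}{37}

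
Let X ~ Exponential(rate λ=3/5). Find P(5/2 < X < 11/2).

P(5/2 < X < 11/2) = ∫_{5/2}^{11/2} f(x) dx
where f(x) = \frac{3 e^{- \frac{3 x}{5}}}{5}
= - \frac{1}{e^{\frac{33}{10}}} + e^{- \frac{3}{2}}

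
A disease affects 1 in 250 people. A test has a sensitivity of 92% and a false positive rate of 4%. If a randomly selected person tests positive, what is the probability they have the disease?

Let D = the rare event, + = positive/flagged.
P(D) = 1/250
P(+|D) = 92/100 = 23/25
P(+|D') = 4/100 = 1/25
P(+) = P(+|D)P(D) + P(+|D')P(D')
     = \frac{23}{25} × \frac{1}{250} + \frac{1}{25} × \frac{249}{250}
     = \frac{136}{3125}
P(D|+) = P(+|D)P(D)/P(+) = \frac{23}{272}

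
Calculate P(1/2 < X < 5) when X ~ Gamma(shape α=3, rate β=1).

P(1/2 < X < 5) = ∫_{1/2}^{5} f(x) dx
where f(x) = \frac{x^{2} e^{- x}}{2}
= - \frac{37}{2 e^{5}} + \frac{13}{8 e^{\frac{1}{2}}}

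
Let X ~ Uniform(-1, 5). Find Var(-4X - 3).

For X ~ Uniform(-1, 5):
Var(X) = 3
Var(-4X - 3) = (-4)² × Var(X) = 16 × 3 = 48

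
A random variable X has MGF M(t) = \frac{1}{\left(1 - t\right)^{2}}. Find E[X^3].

To find E[X^3], compute M^(3)(0):
M^(1)(t) = \frac{2}{\left(1 - t\right)^{3}}
M^(2)(t) = \frac{6}{\left(1 - t\right)^{4}}
M^(3)(t) = \frac{24}{\left(1 - t\right)^{5}}
M^(3)(0) = 24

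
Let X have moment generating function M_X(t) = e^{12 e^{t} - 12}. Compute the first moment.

To find E[X], compute M^(1)(0):
M^(1)(t) = 12 e^{t} e^{12 e^{t} - 12}
M^(1)(0) = 12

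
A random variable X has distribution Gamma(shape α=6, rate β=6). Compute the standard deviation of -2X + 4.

For X ~ Gamma(shape α=6, rate β=6):
Var(X) = \frac{1}{6}
SD(X) = √(Var(X)) = √(\frac{1}{6}) = \frac{\sqrt{6}}{6}
SD(-2X + 4) = |-2| × SD(X) = 2 × \frac{\sqrt{6}}{6} = \frac{\sqrt{6}}{3}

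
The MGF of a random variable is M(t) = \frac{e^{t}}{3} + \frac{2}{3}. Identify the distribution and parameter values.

The MGF M(t) = \frac{e^{t}}{3} + \frac{2}{3} is the standard form for the Bernoulli distribution.
Comparing with the known MGF formula identifies: Bernoulli(p=1/3)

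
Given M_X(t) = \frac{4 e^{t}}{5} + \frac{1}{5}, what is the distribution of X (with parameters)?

The MGF M(t) = \frac{4 e^{t}}{5} + \frac{1}{5} is the standard form for the Bernoulli distribution.
Comparing with the known MGF formula identifies: Bernoulli(p=4/5)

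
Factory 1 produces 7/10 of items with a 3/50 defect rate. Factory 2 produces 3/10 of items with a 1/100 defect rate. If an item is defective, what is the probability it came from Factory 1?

Using Bayes' theorem:
P(F1) = 7/10, P(D|F1) = 3/50
P(F2) = 3/10, P(D|F2) = 1/100
P(D) = P(D|F1)P(F1) + P(D|F2)P(F2)
     = \frac{9}{200}
P(F1|D) = P(D|F1)P(F1) / P(D)
= \frac{14}{15}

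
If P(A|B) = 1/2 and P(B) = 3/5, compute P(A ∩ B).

By definition, P(A|B) = P(A ∩ B) / P(B)
So P(A ∩ B) = P(A|B) × P(B)
= 1/2 × 3/5
= 3/10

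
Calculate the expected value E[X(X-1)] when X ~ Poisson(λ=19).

E[X(X-1)] = E[X² - X] = E[X²] - E[X]
E[X] = 19
E[X²] = Var(X) + (E[X])² = 19 + (19)² = 380
E[X(X-1)] = 380 - 19 = 361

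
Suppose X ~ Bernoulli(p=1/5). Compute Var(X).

For X ~ Bernoulli(p=1/5):
Var(X) = \frac{4}{25}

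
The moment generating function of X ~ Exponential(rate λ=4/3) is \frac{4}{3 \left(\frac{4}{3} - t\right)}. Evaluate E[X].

To find E[X], compute M^(1)(0):
M^(1)(t) = \frac{4}{3 \left(\frac{4}{3} - t\right)^{2}}
M^(1)(0) = \frac{3}{4}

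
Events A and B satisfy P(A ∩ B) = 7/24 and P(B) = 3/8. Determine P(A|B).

P(A|B) = P(A ∩ B) / P(B)
= (7/24) / (3/8)
= 7/9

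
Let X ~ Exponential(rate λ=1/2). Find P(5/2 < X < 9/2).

P(5/2 < X < 9/2) = ∫_{5/2}^{9/2} f(x) dx
where f(x) = \frac{e^{- \frac{x}{2}}}{2}
= - \frac{1 - e}{e^{\frac{9}{4}}}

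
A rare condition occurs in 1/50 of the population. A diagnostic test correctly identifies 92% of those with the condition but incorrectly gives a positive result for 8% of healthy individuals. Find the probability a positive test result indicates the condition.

Let D = the rare event, + = positive/flagged.
P(D) = 1/50
P(+|D) = 92/100 = 23/25
P(+|D') = 8/100 = 2/25
P(+) = P(+|D)P(D) + P(+|D')P(D')
     = \frac{23}{25} × \frac{1}{50} + \frac{2}{25} × \frac{49}{50}
     = \frac{121}{1250}
P(D|+) = P(+|D)P(D)/P(+) = \frac{23}{121}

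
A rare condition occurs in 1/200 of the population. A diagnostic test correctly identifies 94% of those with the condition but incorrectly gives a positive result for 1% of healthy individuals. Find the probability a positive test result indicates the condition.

Let D = the rare event, + = positive/flagged.
P(D) = 1/200
P(+|D) = 94/100 = 47/50
P(+|D') = 1/100
P(+) = P(+|D)P(D) + P(+|D')P(D')
     = \frac{47}{50} × \frac{1}{200} + \frac{1}{100} × \frac{199}{200}
     = \frac{293}{20000}
P(D|+) = P(+|D)P(D)/P(+) = \frac{94}{293}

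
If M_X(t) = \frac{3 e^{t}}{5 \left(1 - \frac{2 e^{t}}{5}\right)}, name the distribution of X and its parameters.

The MGF M(t) = \frac{3 e^{t}}{5 \left(1 - \frac{2 e^{t}}{5}\right)} is the standard form for the Geometric distribution.
Comparing with the known MGF formula identifies: Geometric(p=3/5), X = trial number of first success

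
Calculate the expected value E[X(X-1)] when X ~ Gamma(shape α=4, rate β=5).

E[X(X-1)] = E[X² - X] = E[X²] - E[X]
E[X] = \frac{4}{5}
E[X²] = Var(X) + (E[X])² = \frac{4}{25} + (\frac{4}{5})² = \frac{4}{5}
E[X(X-1)] = \frac{4}{5} - \frac{4}{5} = 0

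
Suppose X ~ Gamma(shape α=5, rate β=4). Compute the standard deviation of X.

For X ~ Gamma(shape α=5, rate β=4):
Var(X) = \frac{5}{16}
SD(X) = √(Var(X)) = √(\frac{5}{16}) = \frac{\sqrt{5}}{4}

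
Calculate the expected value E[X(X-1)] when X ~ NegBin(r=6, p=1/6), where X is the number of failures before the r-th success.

E[X(X-1)] = E[X² - X] = E[X²] - E[X]
E[X] = 30
E[X²] = Var(X) + (E[X])² = 180 + (30)² = 1080
E[X(X-1)] = 1080 - 30 = 1050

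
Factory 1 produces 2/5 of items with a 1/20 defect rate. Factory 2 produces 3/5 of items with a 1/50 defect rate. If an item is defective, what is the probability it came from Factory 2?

Using Bayes' theorem:
P(F1) = 2/5, P(D|F1) = 1/20
P(F2) = 3/5, P(D|F2) = 1/50
P(D) = P(D|F1)P(F1) + P(D|F2)P(F2)
     = \frac{4}{125}
P(F2|D) = P(D|F2)P(F2) / P(D)
= \frac{3}{8}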